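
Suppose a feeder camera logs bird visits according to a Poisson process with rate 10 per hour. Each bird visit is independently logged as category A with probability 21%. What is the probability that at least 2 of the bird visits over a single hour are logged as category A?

Thinning: the bird visits that are logged as category A themselves form a Poisson process with rate 0.21 × 10 = 2.1 per hour.
So μ = 2.1.
P(N ≥ 2) = 1 − P(N ≤ 1) ≈ 0.6204.

0.6204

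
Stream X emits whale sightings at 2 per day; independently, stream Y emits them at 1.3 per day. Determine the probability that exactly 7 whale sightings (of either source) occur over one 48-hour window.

Independent Poisson processes superpose: combined rate λ = 2 + 1.3 = 3.3 per day.
Over the interval, μ = 3.3 × 2 = 6.6 (a 48-hour window = 2 days).
P(N = 7) = e^(−6.6) · 6.6^7/7! ≈ 0.1472.

0.1472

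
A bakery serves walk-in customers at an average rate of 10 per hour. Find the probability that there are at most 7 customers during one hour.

0.2202

With mean μ = 10 per hour,
P(N ≤ 7) = Σ_{j=0}^{7} e^(−μ) μ^j/j! ≈ 0.2202.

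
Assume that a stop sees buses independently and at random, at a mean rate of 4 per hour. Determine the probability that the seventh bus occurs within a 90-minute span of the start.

0.3937

Over the interval, μ = 4 × 1.5 = 6 (a 90-minute span = 1.5 hours).
The seventh arrival falls in the interval iff at least 7 events occur there: P(S_7 ≤ t) = P(N ≥ 7) = 1 − P(N ≤ 6) ≈ 0.3937.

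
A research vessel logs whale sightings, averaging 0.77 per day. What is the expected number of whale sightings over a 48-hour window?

E[N] = λt = 0.77 × 2 = 1.54 (a 48-hour window = 2 days).

1.54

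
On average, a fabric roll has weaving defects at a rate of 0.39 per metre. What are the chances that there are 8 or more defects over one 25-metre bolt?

0.7564

Over the interval, μ = 0.39 × 25 = 9.75 (a 25-metre bolt = 25 metres).
P(N ≥ 8) = 1 − P(N ≤ 7) = 1 − Σ_{j=0}^{7} e^(−μ) μ^j/j! ≈ 0.7564.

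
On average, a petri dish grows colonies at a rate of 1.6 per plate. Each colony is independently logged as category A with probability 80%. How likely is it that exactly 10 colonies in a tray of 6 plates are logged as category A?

Thinning: the colonies that are logged as category A themselves form a Poisson process with rate 0.8 × 1.6 = 1.28 per plate.
Over the interval, μ = 1.28 × 6 = 7.68 (a tray of 6 plates = 6 plates).
P(N = 10) = e^(−7.68) · 7.68^10/10! ≈ 0.0909.

0.0909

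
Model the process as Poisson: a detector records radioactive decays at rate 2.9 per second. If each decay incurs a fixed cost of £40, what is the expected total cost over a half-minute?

E[N] = 2.9 × 30 = 87 (a half-minute = 30 seconds); E[cost] = 87 × £40 = £3480.

£3480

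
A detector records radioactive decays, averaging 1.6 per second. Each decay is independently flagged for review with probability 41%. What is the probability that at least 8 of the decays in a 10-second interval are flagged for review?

0.3360

Thinning: the decays that are flagged for review themselves form a Poisson process with rate 0.41 × 1.6 = 0.656 per second.
Over the interval, μ = 0.656 × 10 = 6.56 (a 10-second interval = 10 seconds).
P(N ≥ 8) = 1 − P(N ≤ 7) ≈ 0.3360.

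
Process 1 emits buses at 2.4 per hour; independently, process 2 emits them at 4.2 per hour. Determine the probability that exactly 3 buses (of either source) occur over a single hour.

Independent Poisson processes superpose: combined rate λ = 2.4 + 4.2 = 6.6 per hour.
So μ = 6.6.
P(N = 3) = e^(−6.6) · 6.6^3/3! ≈ 0.0652.

0.0652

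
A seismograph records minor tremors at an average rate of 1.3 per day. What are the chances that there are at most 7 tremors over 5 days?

Over the interval, μ = 1.3 × 5 = 6.5 (5 days).
P(N ≤ 7) = Σ_{j=0}^{7} e^(−μ) μ^j/j! ≈ 0.6728.

0.6728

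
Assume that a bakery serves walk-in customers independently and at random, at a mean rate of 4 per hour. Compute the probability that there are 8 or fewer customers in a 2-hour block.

0.5925

Over the interval, μ = 4 × 2 = 8 (a 2-hour block = 2 hours).
P(N ≤ 8) = Σ_{j=0}^{8} e^(−μ) μ^j/j! ≈ 0.5925.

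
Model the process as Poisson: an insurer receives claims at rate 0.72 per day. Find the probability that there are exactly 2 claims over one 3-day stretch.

Over the interval, μ = 0.72 × 3 = 2.16 (a 3-day stretch = 3 days).
P(N = 2) = e^(−μ) μ^2/2! = e^(−2.16) · 2.16^2/2 ≈ 0.2690.

0.2690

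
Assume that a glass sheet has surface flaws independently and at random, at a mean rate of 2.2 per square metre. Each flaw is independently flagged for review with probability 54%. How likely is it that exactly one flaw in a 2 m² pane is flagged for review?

Thinning: the flaws that are flagged for review themselves form a Poisson process with rate 0.54 × 2.2 = 1.188 per square metre.
Over the interval, μ = 1.188 × 2 = 2.376 (a 2 m² pane = 2 square metres).
P(N = 1) = e^(−2.376) · 2.376^1/1! ≈ 0.2208.

0.2208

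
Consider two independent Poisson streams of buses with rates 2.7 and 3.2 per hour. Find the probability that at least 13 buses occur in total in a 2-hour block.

Independent Poisson processes superpose: combined rate λ = 2.7 + 3.2 = 5.9 per hour.
Over the interval, μ = 5.9 × 2 = 11.8 (a 2-hour block = 2 hours).
P(N ≥ 13) = 1 − P(N ≤ 12) ≈ 0.4012.

0.4012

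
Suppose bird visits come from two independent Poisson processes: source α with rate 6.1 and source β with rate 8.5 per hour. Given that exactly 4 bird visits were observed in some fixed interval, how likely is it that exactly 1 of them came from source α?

Given the total, each event is independently from source α with probability p = λ_α/(λ_α+λ_β) = 6.1/14.6 ≈ 0.4178.
So K ~ Binomial(4, 6.1/14.6): P(K = 1) = C(4,1) · (6.1/14.6)^1 · (8.5/14.6)^3 ≈ 0.3298.

0.3298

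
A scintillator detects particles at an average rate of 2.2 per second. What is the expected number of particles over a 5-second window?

E[N] = λt = 2.2 × 5 = 11 (a 5-second window = 5 seconds).

11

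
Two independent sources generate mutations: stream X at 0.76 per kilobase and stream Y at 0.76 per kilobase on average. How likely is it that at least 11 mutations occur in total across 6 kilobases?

0.3083

Independent Poisson processes superpose: combined rate λ = 0.76 + 0.76 = 1.52 per kilobase.
Over the interval, μ = 1.52 × 6 = 9.12 (6 kilobases).
P(N ≥ 11) = 1 − P(N ≤ 10) ≈ 0.3083.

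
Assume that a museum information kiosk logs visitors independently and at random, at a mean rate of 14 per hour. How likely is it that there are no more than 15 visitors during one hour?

With mean μ = 14 per hour,
P(N ≤ 15) = Σ_{j=0}^{15} e^(−μ) μ^j/j! ≈ 0.6694.

0.6694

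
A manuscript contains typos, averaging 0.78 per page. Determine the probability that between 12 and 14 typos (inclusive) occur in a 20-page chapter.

0.2575

Over the interval, μ = 0.78 × 20 = 15.6 (a 20-page chapter = 20 pages).
P(12 ≤ N ≤ 14) = Σ_{j=12}^{14} e^(−15.6) · 15.6^j/j! ≈ 0.2575.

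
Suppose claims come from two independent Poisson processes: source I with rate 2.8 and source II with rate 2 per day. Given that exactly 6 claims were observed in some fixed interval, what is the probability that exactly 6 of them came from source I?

Given the total, each event is independently from source I with probability p = λ_I/(λ_I+λ_II) = 2.8/4.8 ≈ 0.5833.
So K ~ Binomial(6, 2.8/4.8): P(K = 6) = C(6,6) · (2.8/4.8)^6 · (2/4.8)^0 ≈ 0.0394.

0.0394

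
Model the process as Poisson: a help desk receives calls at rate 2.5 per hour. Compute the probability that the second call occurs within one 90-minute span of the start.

Over the interval, μ = 2.5 × 1.5 = 3.75 (a 90-minute span = 1.5 hours).
The second arrival falls in the interval iff at least 2 events occur there: P(S_2 ≤ t) = P(N ≥ 2) = 1 − P(N ≤ 1) ≈ 0.8883.

0.8883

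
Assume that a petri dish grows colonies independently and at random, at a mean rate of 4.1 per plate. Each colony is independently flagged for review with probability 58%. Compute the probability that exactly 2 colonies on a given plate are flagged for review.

0.2622

Thinning: the colonies that are flagged for review themselves form a Poisson process with rate 0.58 × 4.1 = 2.378 per plate.
So μ = 2.378.
P(N = 2) = e^(−2.378) · 2.378^2/2! ≈ 0.2622.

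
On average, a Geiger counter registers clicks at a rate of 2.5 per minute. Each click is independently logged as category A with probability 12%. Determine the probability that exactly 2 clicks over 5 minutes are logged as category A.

Thinning: the clicks that are logged as category A themselves form a Poisson process with rate 0.12 × 2.5 = 0.3 per minute.
Over the interval, μ = 0.3 × 5 = 1.5 (5 minutes).
P(N = 2) = e^(−1.5) · 1.5^2/2! ≈ 0.2510.

0.2510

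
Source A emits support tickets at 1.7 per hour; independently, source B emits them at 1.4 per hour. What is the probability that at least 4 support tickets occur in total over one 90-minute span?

0.6824

Independent Poisson processes superpose: combined rate λ = 1.7 + 1.4 = 3.1 per hour.
Over the interval, μ = 3.1 × 1.5 = 4.65 (a 90-minute span = 1.5 hours).
P(N ≥ 4) = 1 − P(N ≤ 3) ≈ 0.6824.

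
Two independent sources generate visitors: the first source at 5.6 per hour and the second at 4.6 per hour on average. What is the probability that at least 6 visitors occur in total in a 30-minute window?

Independent Poisson processes superpose: combined rate λ = 5.6 + 4.6 = 10.2 per hour.
Over the interval, μ = 10.2 × 0.5 = 5.1 (a 30-minute window = 0.5 hours).
P(N ≥ 6) = 1 − P(N ≤ 5) ≈ 0.4016.

0.4016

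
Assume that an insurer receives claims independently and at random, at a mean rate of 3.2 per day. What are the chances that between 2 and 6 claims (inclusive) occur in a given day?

With mean μ = 3.2 per day,
P(2 ≤ N ≤ 6) = Σ_{j=2}^{6} e^(−3.2) · 3.2^j/j! ≈ 0.7842.

0.7842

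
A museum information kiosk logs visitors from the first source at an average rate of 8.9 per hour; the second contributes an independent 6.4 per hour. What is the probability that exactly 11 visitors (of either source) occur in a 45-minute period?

0.1182

Independent Poisson processes superpose: combined rate λ = 8.9 + 6.4 = 15.3 per hour.
Over the interval, μ = 15.3 × 0.75 = 11.475 (a 45-minute period = 0.75 hours).
P(N = 11) = e^(−11.475) · 11.475^11/11! ≈ 0.1182.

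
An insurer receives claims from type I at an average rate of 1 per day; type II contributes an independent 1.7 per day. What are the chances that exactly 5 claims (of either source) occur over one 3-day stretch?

Independent Poisson processes superpose: combined rate λ = 1 + 1.7 = 2.7 per day.
Over the interval, μ = 2.7 × 3 = 8.1 (a 3-day stretch = 3 days).
P(N = 5) = e^(−8.1) · 8.1^5/5! ≈ 0.0882.

0.0882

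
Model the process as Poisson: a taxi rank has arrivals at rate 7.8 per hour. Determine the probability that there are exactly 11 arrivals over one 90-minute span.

Over the interval, μ = 7.8 × 1.5 = 11.7 (a 90-minute span = 1.5 hours).
P(N = 11) = e^(−μ) μ^11/11! = e^(−11.7) · 11.7^11/39916800 ≈ 0.1169.

0.1169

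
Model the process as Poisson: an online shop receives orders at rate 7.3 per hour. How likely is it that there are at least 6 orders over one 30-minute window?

Over the interval, μ = 7.3 × 0.5 = 3.65 (a 30-minute window = 0.5 hours).
P(N ≥ 6) = 1 − P(N ≤ 5) = 1 − Σ_{j=0}^{5} e^(−μ) μ^j/j! ≈ 0.1628.

0.1628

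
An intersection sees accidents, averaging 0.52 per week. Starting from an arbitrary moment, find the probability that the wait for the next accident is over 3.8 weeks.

The wait for the next event is exponential with rate λ = 0.52 per week.
P(T > 3.8) = e^(−λt) = e^(−0.52 × 3.8) = e^(−1.976) ≈ 0.1386.

0.1386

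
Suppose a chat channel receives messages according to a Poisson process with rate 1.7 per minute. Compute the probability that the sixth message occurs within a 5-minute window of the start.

Over the interval, μ = 1.7 × 5 = 8.5 (a 5-minute window = 5 minutes).
The sixth arrival falls in the interval iff at least 6 events occur there: P(S_6 ≤ t) = P(N ≥ 6) = 1 − P(N ≤ 5) ≈ 0.8504.

0.8504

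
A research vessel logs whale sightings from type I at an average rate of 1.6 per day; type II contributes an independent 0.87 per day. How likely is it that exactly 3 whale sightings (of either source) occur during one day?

0.2124

Independent Poisson processes superpose: combined rate λ = 1.6 + 0.87 = 2.47 per day.
So μ = 2.47.
P(N = 3) = e^(−2.47) · 2.47^3/3! ≈ 0.2124.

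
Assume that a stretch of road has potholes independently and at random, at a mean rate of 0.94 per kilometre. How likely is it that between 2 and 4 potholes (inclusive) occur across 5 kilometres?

Over the interval, μ = 0.94 × 5 = 4.7 (5 kilometres).
P(2 ≤ N ≤ 4) = Σ_{j=2}^{4} e^(−4.7) · 4.7^j/j! ≈ 0.4428.

0.4428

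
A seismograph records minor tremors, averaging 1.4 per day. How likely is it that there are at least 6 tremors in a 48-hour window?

0.0651

Over the interval, μ = 1.4 × 2 = 2.8 (a 48-hour window = 2 days).
P(N ≥ 6) = 1 − P(N ≤ 5) = 1 − Σ_{j=0}^{5} e^(−μ) μ^j/j! ≈ 0.0651.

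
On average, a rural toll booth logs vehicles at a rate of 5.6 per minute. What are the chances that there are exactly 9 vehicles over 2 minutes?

Over the interval, μ = 5.6 × 2 = 11.2 (2 minutes).
P(N = 9) = e^(−μ) μ^9/9! = e^(−11.2) · 11.2^9/362880 ≈ 0.1045.

0.1045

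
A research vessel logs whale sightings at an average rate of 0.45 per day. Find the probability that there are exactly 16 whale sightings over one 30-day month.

Over the interval, μ = 0.45 × 30 = 13.5 (a 30-day month = 30 days).
P(N = 16) = e^(−μ) μ^16/16! = e^(−13.5) · 13.5^16/20922789888000 ≈ 0.0798.

0.0798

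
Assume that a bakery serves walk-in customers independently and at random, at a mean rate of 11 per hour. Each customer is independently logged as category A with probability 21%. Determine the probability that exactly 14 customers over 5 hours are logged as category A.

0.0831

Thinning: the customers that are logged as category A themselves form a Poisson process with rate 0.21 × 11 = 2.31 per hour.
Over the interval, μ = 2.31 × 5 = 11.55 (5 hours).
P(N = 14) = e^(−11.55) · 11.55^14/14! ≈ 0.0831.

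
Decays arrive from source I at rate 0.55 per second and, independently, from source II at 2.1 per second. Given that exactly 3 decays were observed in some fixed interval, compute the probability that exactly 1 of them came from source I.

0.3910

Given the total, each event is independently from source I with probability p = λ_I/(λ_I+λ_II) = 0.55/2.65 ≈ 0.2075.
So K ~ Binomial(3, 0.55/2.65): P(K = 1) = C(3,1) · (0.55/2.65)^1 · (2.1/2.65)^2 ≈ 0.3910.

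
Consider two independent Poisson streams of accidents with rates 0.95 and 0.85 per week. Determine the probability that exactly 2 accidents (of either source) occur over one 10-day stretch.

Independent Poisson processes superpose: combined rate λ = 0.95 + 0.85 = 1.8 per week.
Over the interval, μ = 1.8 × 10/7 ≈ 2.57143 (a 10-day stretch = 10/7 weeks).
P(N = 2) = e^(−2.57143) · 2.57143^2/2! ≈ 0.2527.

0.2527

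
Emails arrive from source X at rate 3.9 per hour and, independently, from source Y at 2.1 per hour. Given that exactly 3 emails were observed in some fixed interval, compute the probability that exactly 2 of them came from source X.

0.4436

Given the total, each event is independently from source X with probability p = λ_X/(λ_X+λ_Y) = 3.9/6 = 0.6500.
So K ~ Binomial(3, 3.9/6): P(K = 2) = C(3,2) · (3.9/6)^2 · (2.1/6)^1 ≈ 0.4436.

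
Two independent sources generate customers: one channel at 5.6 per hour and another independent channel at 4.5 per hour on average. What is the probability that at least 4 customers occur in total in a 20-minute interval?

0.4343

Independent Poisson processes superpose: combined rate λ = 5.6 + 4.5 = 10.1 per hour.
Over the interval, μ = 10.1 × 1/3 ≈ 3.36667 (a 20-minute interval = 1/3 hours).
P(N ≥ 4) = 1 − P(N ≤ 3) ≈ 0.4343.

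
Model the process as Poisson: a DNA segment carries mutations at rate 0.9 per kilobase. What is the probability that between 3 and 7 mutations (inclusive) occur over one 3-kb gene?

Over the interval, μ = 0.9 × 3 = 2.7 (a 3-kb gene = 3 kilobases).
P(3 ≤ N ≤ 7) = Σ_{j=3}^{7} e^(−2.7) · 2.7^j/j! ≈ 0.4998.

0.4998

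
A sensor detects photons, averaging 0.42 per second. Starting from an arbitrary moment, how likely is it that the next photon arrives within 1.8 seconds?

Inter-arrival times are exponential with rate λ = 0.42 per second.
P(T ≤ 1.8) = 1 − e^(−λt) = 1 − e^(−0.42 × 1.8) = 1 − e^(−0.756) ≈ 0.5305.

0.5305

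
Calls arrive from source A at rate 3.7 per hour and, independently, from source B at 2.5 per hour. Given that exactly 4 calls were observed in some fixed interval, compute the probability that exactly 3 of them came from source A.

Given the total, each event is independently from source A with probability p = λ_A/(λ_A+λ_B) = 3.7/6.2 ≈ 0.5968.
So K ~ Binomial(4, 3.7/6.2): P(K = 3) = C(4,3) · (3.7/6.2)^3 · (2.5/6.2)^1 ≈ 0.3428.

0.3428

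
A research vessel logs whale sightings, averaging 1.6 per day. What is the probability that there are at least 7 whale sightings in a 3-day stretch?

0.2092

Over the interval, μ = 1.6 × 3 = 4.8 (a 3-day stretch = 3 days).
P(N ≥ 7) = 1 − P(N ≤ 6) = 1 − Σ_{j=0}^{6} e^(−μ) μ^j/j! ≈ 0.2092.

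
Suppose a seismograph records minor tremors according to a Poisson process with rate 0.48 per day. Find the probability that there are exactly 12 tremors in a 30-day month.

0.0925

Over the interval, μ = 0.48 × 30 = 14.4 (a 30-day month = 30 days).
P(N = 12) = e^(−μ) μ^12/12! = e^(−14.4) · 14.4^12/479001600 ≈ 0.0925.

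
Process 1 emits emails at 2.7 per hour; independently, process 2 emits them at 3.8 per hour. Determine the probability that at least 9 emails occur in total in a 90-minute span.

0.6383

Independent Poisson processes superpose: combined rate λ = 2.7 + 3.8 = 6.5 per hour.
Over the interval, μ = 6.5 × 1.5 = 9.75 (a 90-minute span = 1.5 hours).
P(N ≥ 9) = 1 − P(N ≤ 8) ≈ 0.6383.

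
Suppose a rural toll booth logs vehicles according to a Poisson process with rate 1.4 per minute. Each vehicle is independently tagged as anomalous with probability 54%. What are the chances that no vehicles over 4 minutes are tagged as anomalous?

Thinning: the vehicles that are tagged as anomalous themselves form a Poisson process with rate 0.54 × 1.4 = 0.756 per minute.
Over the interval, μ = 0.756 × 4 = 3.024 (4 minutes).
P(N = 0) = e^(−3.024) · 3.024^0/0! ≈ 0.0486.

0.0486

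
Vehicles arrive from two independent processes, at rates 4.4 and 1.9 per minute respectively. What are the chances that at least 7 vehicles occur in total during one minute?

Independent Poisson processes superpose: combined rate λ = 4.4 + 1.9 = 6.3 per minute.
So μ = 6.3.
P(N ≥ 7) = 1 − P(N ≤ 6) ≈ 0.4418.

0.4418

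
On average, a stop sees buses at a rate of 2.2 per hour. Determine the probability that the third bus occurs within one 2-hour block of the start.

0.8149

Over the interval, μ = 2.2 × 2 = 4.4 (a 2-hour block = 2 hours).
The third arrival falls in the interval iff at least 3 events occur there: P(S_3 ≤ t) = P(N ≥ 3) = 1 − P(N ≤ 2) ≈ 0.8149.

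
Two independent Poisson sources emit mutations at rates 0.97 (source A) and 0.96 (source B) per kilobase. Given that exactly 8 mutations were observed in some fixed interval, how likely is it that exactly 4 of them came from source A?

Given the total, each event is independently from source A with probability p = λ_A/(λ_A+λ_B) = 0.97/1.93 ≈ 0.5026.
So K ~ Binomial(8, 0.97/1.93): P(K = 4) = C(8,4) · (0.97/1.93)^4 · (0.96/1.93)^4 ≈ 0.2734.

0.2734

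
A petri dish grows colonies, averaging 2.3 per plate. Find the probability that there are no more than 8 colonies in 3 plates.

0.7420

Over the interval, μ = 2.3 × 3 = 6.9 (3 plates).
P(N ≤ 8) = Σ_{j=0}^{8} e^(−μ) μ^j/j! ≈ 0.7420.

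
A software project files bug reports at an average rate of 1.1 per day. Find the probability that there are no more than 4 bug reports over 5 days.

0.3575

Over the interval, μ = 1.1 × 5 = 5.5 (5 days).
P(N ≤ 4) = Σ_{j=0}^{4} e^(−μ) μ^j/j! ≈ 0.3575.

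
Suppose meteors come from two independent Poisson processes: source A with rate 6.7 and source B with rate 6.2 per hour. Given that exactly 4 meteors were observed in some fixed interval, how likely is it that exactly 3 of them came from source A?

0.2694

Given the total, each event is independently from source A with probability p = λ_A/(λ_A+λ_B) = 6.7/12.9 ≈ 0.5194.
So K ~ Binomial(4, 6.7/12.9): P(K = 3) = C(4,3) · (6.7/12.9)^3 · (6.2/12.9)^1 ≈ 0.2694.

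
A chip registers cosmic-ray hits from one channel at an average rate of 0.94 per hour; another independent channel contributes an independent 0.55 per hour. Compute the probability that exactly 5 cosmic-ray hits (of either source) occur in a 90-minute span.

Independent Poisson processes superpose: combined rate λ = 0.94 + 0.55 = 1.49 per hour.
Over the interval, μ = 1.49 × 1.5 = 2.235 (a 90-minute span = 1.5 hours).
P(N = 5) = e^(−2.235) · 2.235^5/5! ≈ 0.0497.

0.0497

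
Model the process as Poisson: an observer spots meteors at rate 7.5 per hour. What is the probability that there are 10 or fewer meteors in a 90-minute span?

0.4304

Over the interval, μ = 7.5 × 1.5 = 11.25 (a 90-minute span = 1.5 hours).
P(N ≤ 10) = Σ_{j=0}^{10} e^(−μ) μ^j/j! ≈ 0.4304.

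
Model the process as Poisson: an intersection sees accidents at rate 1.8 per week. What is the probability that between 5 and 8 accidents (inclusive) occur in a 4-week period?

Over the interval, μ = 1.8 × 4 = 7.2 (a 4-week period = 4 weeks).
P(5 ≤ N ≤ 8) = Σ_{j=5}^{8} e^(−7.2) · 7.2^j/j! ≈ 0.5472.

0.5472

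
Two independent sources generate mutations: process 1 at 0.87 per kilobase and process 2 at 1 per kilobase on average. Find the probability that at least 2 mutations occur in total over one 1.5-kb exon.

0.7698

Independent Poisson processes superpose: combined rate λ = 0.87 + 1 = 1.87 per kilobase.
Over the interval, μ = 1.87 × 1.5 = 2.805 (a 1.5-kb exon = 1.5 kilobases).
P(N ≥ 2) = 1 − P(N ≤ 1) ≈ 0.7698.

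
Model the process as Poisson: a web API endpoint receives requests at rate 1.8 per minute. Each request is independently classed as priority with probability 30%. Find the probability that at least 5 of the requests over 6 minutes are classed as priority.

0.2265

Thinning: the requests that are classed as priority themselves form a Poisson process with rate 0.3 × 1.8 = 0.54 per minute.
Over the interval, μ = 0.54 × 6 = 3.24 (6 minutes).
P(N ≥ 5) = 1 − P(N ≤ 4) ≈ 0.2265.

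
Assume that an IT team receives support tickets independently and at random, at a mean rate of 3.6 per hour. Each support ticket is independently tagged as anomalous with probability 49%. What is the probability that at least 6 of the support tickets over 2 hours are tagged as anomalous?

0.1461

Thinning: the support tickets that are tagged as anomalous themselves form a Poisson process with rate 0.49 × 3.6 = 1.764 per hour.
Over the interval, μ = 1.764 × 2 = 3.528 (2 hours).
P(N ≥ 6) = 1 − P(N ≤ 5) ≈ 0.1461.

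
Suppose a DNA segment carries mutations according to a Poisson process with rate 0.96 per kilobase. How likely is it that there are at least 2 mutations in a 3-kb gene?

Over the interval, μ = 0.96 × 3 = 2.88 (a 3-kb gene = 3 kilobases).
P(N ≥ 2) = 1 − P(N ≤ 1) = 1 − Σ_{j=0}^{1} e^(−μ) μ^j/j! ≈ 0.7822.

0.7822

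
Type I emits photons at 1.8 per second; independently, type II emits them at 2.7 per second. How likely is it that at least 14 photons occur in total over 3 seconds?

0.4818

Independent Poisson processes superpose: combined rate λ = 1.8 + 2.7 = 4.5 per second.
Over the interval, μ = 4.5 × 3 = 13.5 (3 seconds).
P(N ≥ 14) = 1 − P(N ≤ 13) ≈ 0.4818.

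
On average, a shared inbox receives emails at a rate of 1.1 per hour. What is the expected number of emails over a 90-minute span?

1.65

E[N] = λt = 1.1 × 1.5 = 1.65 (a 90-minute span = 1.5 hours).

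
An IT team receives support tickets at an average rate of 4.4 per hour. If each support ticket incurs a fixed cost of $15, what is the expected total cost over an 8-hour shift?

E[N] = 4.4 × 8 = 35.2 (an 8-hour shift = 8 hours); E[cost] = 35.2 × $15 = $528.

$528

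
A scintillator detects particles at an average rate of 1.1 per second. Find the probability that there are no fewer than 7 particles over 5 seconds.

Over the interval, μ = 1.1 × 5 = 5.5 (5 seconds).
P(N ≥ 7) = 1 − P(N ≤ 6) = 1 − Σ_{j=0}^{6} e^(−μ) μ^j/j! ≈ 0.3140.

0.3140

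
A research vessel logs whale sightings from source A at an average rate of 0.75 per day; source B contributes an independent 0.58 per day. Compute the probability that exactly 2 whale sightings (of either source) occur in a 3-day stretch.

0.1473

Independent Poisson processes superpose: combined rate λ = 0.75 + 0.58 = 1.33 per day.
Over the interval, μ = 1.33 × 3 = 3.99 (a 3-day stretch = 3 days).
P(N = 2) = e^(−3.99) · 3.99^2/2! ≈ 0.1473.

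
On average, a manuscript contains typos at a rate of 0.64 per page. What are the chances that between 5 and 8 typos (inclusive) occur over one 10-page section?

0.5682

Over the interval, μ = 0.64 × 10 = 6.4 (a 10-page section = 10 pages).
P(5 ≤ N ≤ 8) = Σ_{j=5}^{8} e^(−6.4) · 6.4^j/j! ≈ 0.5682.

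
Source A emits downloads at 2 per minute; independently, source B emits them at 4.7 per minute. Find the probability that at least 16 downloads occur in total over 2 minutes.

Independent Poisson processes superpose: combined rate λ = 2 + 4.7 = 6.7 per minute.
Over the interval, μ = 6.7 × 2 = 13.4 (2 minutes).
P(N ≥ 16) = 1 − P(N ≤ 15) ≈ 0.2728.

0.2728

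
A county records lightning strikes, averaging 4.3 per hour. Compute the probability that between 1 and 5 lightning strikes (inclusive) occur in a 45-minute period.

Over the interval, μ = 4.3 × 0.75 = 3.225 (a 45-minute period = 0.75 hours).
P(1 ≤ N ≤ 5) = Σ_{j=1}^{5} e^(−3.225) · 3.225^j/j! ≈ 0.8520.

0.8520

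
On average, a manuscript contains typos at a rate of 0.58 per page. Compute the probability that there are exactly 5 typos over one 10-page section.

Over the interval, μ = 0.58 × 10 = 5.8 (a 10-page section = 10 pages).
P(N = 5) = e^(−μ) μ^5/5! = e^(−5.8) · 5.8^5/120 ≈ 0.1656.

0.1656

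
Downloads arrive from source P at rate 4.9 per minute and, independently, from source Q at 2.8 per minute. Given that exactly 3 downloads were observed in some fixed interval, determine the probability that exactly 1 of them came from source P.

0.2524

Given the total, each event is independently from source P with probability p = λ_P/(λ_P+λ_Q) = 4.9/7.7 ≈ 0.6364.
So K ~ Binomial(3, 4.9/7.7): P(K = 1) = C(3,1) · (4.9/7.7)^1 · (2.8/7.7)^2 ≈ 0.2524.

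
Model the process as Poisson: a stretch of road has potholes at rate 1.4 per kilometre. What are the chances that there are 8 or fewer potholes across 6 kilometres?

0.5369

Over the interval, μ = 1.4 × 6 = 8.4 (6 kilometres).
P(N ≤ 8) = Σ_{j=0}^{8} e^(−μ) μ^j/j! ≈ 0.5369.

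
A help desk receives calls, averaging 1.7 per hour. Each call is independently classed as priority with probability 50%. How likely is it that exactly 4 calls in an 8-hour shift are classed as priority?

Thinning: the calls that are classed as priority themselves form a Poisson process with rate 0.5 × 1.7 = 0.85 per hour.
Over the interval, μ = 0.85 × 8 = 6.8 (an 8-hour shift = 8 hours).
P(N = 4) = e^(−6.8) · 6.8^4/4! ≈ 0.0992.

0.0992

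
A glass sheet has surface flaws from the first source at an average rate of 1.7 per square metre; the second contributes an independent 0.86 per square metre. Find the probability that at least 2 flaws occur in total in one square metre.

Independent Poisson processes superpose: combined rate λ = 1.7 + 0.86 = 2.56 per square metre.
So μ = 2.56.
P(N ≥ 2) = 1 − P(N ≤ 1) ≈ 0.7248.

0.7248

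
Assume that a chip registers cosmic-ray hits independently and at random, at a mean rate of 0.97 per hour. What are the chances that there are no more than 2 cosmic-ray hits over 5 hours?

Over the interval, μ = 0.97 × 5 = 4.85 (5 hours).
P(N ≤ 2) = Σ_{j=0}^{2} e^(−μ) μ^j/j! ≈ 0.1379.

0.1379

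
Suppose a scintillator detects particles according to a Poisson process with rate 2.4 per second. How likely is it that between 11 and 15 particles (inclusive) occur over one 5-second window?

Over the interval, μ = 2.4 × 5 = 12 (a 5-second window = 5 seconds).
P(11 ≤ N ≤ 15) = Σ_{j=11}^{15} e^(−12) · 12^j/j! ≈ 0.4972.

0.4972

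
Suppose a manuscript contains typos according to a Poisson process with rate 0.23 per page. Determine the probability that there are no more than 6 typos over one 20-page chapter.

Over the interval, μ = 0.23 × 20 = 4.6 (a 20-page chapter = 20 pages).
P(N ≤ 6) = Σ_{j=0}^{6} e^(−μ) μ^j/j! ≈ 0.8180.

0.8180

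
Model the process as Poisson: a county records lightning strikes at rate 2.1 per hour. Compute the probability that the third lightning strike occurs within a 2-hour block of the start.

Over the interval, μ = 2.1 × 2 = 4.2 (a 2-hour block = 2 hours).
The third arrival falls in the interval iff at least 3 events occur there: P(S_3 ≤ t) = P(N ≥ 3) = 1 − P(N ≤ 2) ≈ 0.7898.

0.7898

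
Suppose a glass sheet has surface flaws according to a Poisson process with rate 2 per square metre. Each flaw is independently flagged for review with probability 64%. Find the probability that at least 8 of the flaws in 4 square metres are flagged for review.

Thinning: the flaws that are flagged for review themselves form a Poisson process with rate 0.64 × 2 = 1.28 per square metre.
Over the interval, μ = 1.28 × 4 = 5.12 (4 square metres).
P(N ≥ 8) = 1 − P(N ≤ 7) ≈ 0.1462.

0.1462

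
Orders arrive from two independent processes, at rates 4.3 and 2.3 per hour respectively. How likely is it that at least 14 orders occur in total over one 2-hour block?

0.4489

Independent Poisson processes superpose: combined rate λ = 4.3 + 2.3 = 6.6 per hour.
Over the interval, μ = 6.6 × 2 = 13.2 (a 2-hour block = 2 hours).
P(N ≥ 14) = 1 − P(N ≤ 13) ≈ 0.4489.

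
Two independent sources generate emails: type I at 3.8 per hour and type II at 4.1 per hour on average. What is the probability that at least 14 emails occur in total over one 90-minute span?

Independent Poisson processes superpose: combined rate λ = 3.8 + 4.1 = 7.9 per hour.
Over the interval, μ = 7.9 × 1.5 = 11.85 (a 90-minute span = 1.5 hours).
P(N ≥ 14) = 1 − P(N ≤ 13) ≈ 0.3027.

0.3027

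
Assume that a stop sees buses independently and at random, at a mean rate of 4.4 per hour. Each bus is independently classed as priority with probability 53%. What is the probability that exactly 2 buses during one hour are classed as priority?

0.2640

Thinning: the buses that are classed as priority themselves form a Poisson process with rate 0.53 × 4.4 = 2.332 per hour.
So μ = 2.332.
P(N = 2) = e^(−2.332) · 2.332^2/2! ≈ 0.2640.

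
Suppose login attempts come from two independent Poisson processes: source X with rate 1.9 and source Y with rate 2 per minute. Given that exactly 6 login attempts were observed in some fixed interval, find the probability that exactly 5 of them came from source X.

Given the total, each event is independently from source X with probability p = λ_X/(λ_X+λ_Y) = 1.9/3.9 ≈ 0.4872.
So K ~ Binomial(6, 1.9/3.9): P(K = 5) = C(6,5) · (1.9/3.9)^5 · (2/3.9)^1 ≈ 0.0844.

0.0844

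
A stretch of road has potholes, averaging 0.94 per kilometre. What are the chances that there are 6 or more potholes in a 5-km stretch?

0.3316

Over the interval, μ = 0.94 × 5 = 4.7 (a 5-km stretch = 5 kilometres).
P(N ≥ 6) = 1 − P(N ≤ 5) = 1 − Σ_{j=0}^{5} e^(−μ) μ^j/j! ≈ 0.3316.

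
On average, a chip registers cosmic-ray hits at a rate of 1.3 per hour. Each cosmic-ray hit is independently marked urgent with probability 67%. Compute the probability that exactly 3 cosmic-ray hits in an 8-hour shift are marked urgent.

Thinning: the cosmic-ray hits that are marked urgent themselves form a Poisson process with rate 0.67 × 1.3 = 0.871 per hour.
Over the interval, μ = 0.871 × 8 = 6.968 (an 8-hour shift = 8 hours).
P(N = 3) = e^(−6.968) · 6.968^3/3! ≈ 0.0531.

0.0531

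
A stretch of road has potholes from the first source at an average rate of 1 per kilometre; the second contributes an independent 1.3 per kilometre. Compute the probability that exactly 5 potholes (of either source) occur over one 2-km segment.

Independent Poisson processes superpose: combined rate λ = 1 + 1.3 = 2.3 per kilometre.
Over the interval, μ = 2.3 × 2 = 4.6 (a 2-km segment = 2 kilometres).
P(N = 5) = e^(−4.6) · 4.6^5/5! ≈ 0.1725.

0.1725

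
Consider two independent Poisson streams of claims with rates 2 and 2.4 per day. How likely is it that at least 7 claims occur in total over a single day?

Independent Poisson processes superpose: combined rate λ = 2 + 2.4 = 4.4 per day.
So μ = 4.4.
P(N ≥ 7) = 1 − P(N ≤ 6) ≈ 0.1564.

0.1564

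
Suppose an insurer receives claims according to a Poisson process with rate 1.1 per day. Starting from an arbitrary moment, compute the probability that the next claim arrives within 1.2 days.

0.7329

Inter-arrival times are exponential with rate λ = 1.1 per day.
P(T ≤ 1.2) = 1 − e^(−λt) = 1 − e^(−1.1 × 1.2) = 1 − e^(−1.32) ≈ 0.7329.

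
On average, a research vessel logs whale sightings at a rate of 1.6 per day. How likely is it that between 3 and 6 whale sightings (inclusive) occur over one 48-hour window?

0.5755

Over the interval, μ = 1.6 × 2 = 3.2 (a 48-hour window = 2 days).
P(3 ≤ N ≤ 6) = Σ_{j=3}^{6} e^(−3.2) · 3.2^j/j! ≈ 0.5755.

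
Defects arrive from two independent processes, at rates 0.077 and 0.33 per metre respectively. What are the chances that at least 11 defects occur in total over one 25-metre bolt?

0.4388

Independent Poisson processes superpose: combined rate λ = 0.077 + 0.33 = 0.407 per metre.
Over the interval, μ = 0.407 × 25 = 10.175 (a 25-metre bolt = 25 metres).
P(N ≥ 11) = 1 − P(N ≤ 10) ≈ 0.4388.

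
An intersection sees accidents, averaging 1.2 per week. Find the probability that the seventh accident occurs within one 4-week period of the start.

Over the interval, μ = 1.2 × 4 = 4.8 (a 4-week period = 4 weeks).
The seventh arrival falls in the interval iff at least 7 events occur there: P(S_7 ≤ t) = P(N ≥ 7) = 1 − P(N ≤ 6) ≈ 0.2092.

0.2092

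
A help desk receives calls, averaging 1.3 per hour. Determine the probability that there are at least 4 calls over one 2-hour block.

Over the interval, μ = 1.3 × 2 = 2.6 (a 2-hour block = 2 hours).
P(N ≥ 4) = 1 − P(N ≤ 3) = 1 − Σ_{j=0}^{3} e^(−μ) μ^j/j! ≈ 0.2640.

0.2640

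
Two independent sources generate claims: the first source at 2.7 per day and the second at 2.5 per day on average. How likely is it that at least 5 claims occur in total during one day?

Independent Poisson processes superpose: combined rate λ = 2.7 + 2.5 = 5.2 per day.
So μ = 5.2.
P(N ≥ 5) = 1 − P(N ≤ 4) ≈ 0.5939.

0.5939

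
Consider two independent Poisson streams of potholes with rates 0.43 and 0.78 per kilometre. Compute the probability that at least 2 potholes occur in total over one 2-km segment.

0.6959

Independent Poisson processes superpose: combined rate λ = 0.43 + 0.78 = 1.21 per kilometre.
Over the interval, μ = 1.21 × 2 = 2.42 (a 2-km segment = 2 kilometres).
P(N ≥ 2) = 1 − P(N ≤ 1) ≈ 0.6959.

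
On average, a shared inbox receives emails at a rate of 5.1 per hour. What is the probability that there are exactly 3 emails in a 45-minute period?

Over the interval, μ = 5.1 × 0.75 = 3.825 (a 45-minute period = 0.75 hours).
P(N = 3) = e^(−μ) μ^3/3! = e^(−3.825) · 3.825^3/6 ≈ 0.2035.

0.2035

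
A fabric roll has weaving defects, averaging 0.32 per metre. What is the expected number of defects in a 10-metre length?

3.2

E[N] = λt = 0.32 × 10 = 3.2 (a 10-metre length = 10 metres).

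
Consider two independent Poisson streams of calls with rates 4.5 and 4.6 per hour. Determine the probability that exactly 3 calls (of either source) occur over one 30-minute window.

Independent Poisson processes superpose: combined rate λ = 4.5 + 4.6 = 9.1 per hour.
Over the interval, μ = 9.1 × 0.5 = 4.55 (a 30-minute window = 0.5 hours).
P(N = 3) = e^(−4.55) · 4.55^3/3! ≈ 0.1659.

0.1659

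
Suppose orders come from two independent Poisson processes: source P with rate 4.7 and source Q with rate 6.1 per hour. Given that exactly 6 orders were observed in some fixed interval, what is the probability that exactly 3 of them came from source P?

Given the total, each event is independently from source P with probability p = λ_P/(λ_P+λ_Q) = 4.7/10.8 ≈ 0.4352.
So K ~ Binomial(6, 4.7/10.8): P(K = 3) = C(6,3) · (4.7/10.8)^3 · (6.1/10.8)^3 ≈ 0.2970.

0.2970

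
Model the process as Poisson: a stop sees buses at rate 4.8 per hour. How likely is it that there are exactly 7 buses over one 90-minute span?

Over the interval, μ = 4.8 × 1.5 = 7.2 (a 90-minute span = 1.5 hours).
P(N = 7) = e^(−μ) μ^7/7! = e^(−7.2) · 7.2^7/5040 ≈ 0.1486.

0.1486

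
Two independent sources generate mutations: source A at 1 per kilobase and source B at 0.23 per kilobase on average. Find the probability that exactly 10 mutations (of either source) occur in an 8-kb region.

0.1249

Independent Poisson processes superpose: combined rate λ = 1 + 0.23 = 1.23 per kilobase.
Over the interval, μ = 1.23 × 8 = 9.84 (an 8-kb region = 8 kilobases).
P(N = 10) = e^(−9.84) · 9.84^10/10! ≈ 0.1249.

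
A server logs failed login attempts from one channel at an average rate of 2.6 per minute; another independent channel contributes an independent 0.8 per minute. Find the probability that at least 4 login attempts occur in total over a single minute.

Independent Poisson processes superpose: combined rate λ = 2.6 + 0.8 = 3.4 per minute.
So μ = 3.4.
P(N ≥ 4) = 1 − P(N ≤ 3) ≈ 0.4416.

0.4416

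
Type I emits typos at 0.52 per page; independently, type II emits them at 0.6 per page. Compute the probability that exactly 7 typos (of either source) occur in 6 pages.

Independent Poisson processes superpose: combined rate λ = 0.52 + 0.6 = 1.12 per page.
Over the interval, μ = 1.12 × 6 = 6.72 (6 pages).
P(N = 7) = e^(−6.72) · 6.72^7/7! ≈ 0.1481.

0.1481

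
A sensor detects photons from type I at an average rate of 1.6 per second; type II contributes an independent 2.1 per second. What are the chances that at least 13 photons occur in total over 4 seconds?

0.7155

Independent Poisson processes superpose: combined rate λ = 1.6 + 2.1 = 3.7 per second.
Over the interval, μ = 3.7 × 4 = 14.8 (4 seconds).
P(N ≥ 13) = 1 − P(N ≤ 12) ≈ 0.7155.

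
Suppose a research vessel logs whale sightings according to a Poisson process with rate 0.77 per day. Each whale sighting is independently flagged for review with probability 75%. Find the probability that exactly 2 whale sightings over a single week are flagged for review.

0.1434

Thinning: the whale sightings that are flagged for review themselves form a Poisson process with rate 0.75 × 0.77 = 0.5775 per day.
Over the interval, μ = 0.5775 × 7 = 4.0425 (a week = 7 days).
P(N = 2) = e^(−4.0425) · 4.0425^2/2! ≈ 0.1434.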